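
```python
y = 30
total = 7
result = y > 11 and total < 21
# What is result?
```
Trace:
  y=30
  y=30, total=7
  y=30, total=7, result=True

Final answer: True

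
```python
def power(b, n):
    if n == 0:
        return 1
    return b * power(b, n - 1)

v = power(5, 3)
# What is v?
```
Call trace:
power(b=5, n=3)
  power(b=5, n=2)
    power(b=5, n=1)
      power(b=5, n=0)
      -> return 1
    -> return 5
  -> return 25
-> return 125

Final answer: 125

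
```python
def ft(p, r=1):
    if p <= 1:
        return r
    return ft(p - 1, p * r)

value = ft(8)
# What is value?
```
Call trace:
ft(p=8, r=1)
  ft(p=7, r=8)
    ft(p=6, r=56)
      ft(p=5, r=336)
        ft(p=4, r=1680)
          ft(p=3, r=6720)
            ft(p=2, r=20160)
              ft(p=1, r=40320)
              -> return 40320
            -> return 40320
          -> return 40320
        -> return 40320
      -> return 40320
    -> return 40320
  -> return 40320
-> return 40320

Final answer: 40320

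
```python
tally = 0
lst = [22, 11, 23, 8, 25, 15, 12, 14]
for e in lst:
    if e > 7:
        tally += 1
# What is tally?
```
Trace:
  tally=0
  tally=1, e=22
  tally=2, e=11
  tally=3, e=23
  tally=4, e=8
  tally=5, e=25
  tally=6, e=15
  tally=7, e=12
  tally=8, e=14

Final answer: 8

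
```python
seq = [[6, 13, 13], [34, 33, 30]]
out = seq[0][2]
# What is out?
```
Trace:
  seq=[[6, 13, 13], [34, 33, 30]]
  seq=[[6, 13, 13], [34, 33, 30]], out=13

Final answer: 13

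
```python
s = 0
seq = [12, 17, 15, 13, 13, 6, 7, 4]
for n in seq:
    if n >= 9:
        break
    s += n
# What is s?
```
Trace:
  s=0
  s=0, n=12

Final answer: 0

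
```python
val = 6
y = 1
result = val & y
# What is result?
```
Trace:
  val=6
  val=6, y=1
  val=6, y=1, result=0

Final answer: 0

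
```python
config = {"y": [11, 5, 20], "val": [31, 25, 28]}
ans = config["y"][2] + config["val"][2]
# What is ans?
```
Trace:
  config={'y': [11, 5, 20], 'val': [31, 25, 28]}
  config={'y': [11, 5, 20], 'val': [31, 25, 28]}, ans=48

Final answer: 48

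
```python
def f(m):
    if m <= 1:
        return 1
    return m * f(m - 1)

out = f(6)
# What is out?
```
Call trace:
f(m=6)
  f(m=5)
    f(m=4)
      f(m=3)
        f(m=2)
          f(m=1)
          -> return 1
        -> return 2
      -> return 6
    -> return 24
  -> return 120
-> return 720

Final answer: 720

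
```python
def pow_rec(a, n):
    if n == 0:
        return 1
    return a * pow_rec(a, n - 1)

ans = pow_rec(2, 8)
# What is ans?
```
Call trace:
pow_rec(a=2, n=8)
  pow_rec(a=2, n=7)
    pow_rec(a=2, n=6)
      pow_rec(a=2, n=5)
        pow_rec(a=2, n=4)
          pow_rec(a=2, n=3)
            pow_rec(a=2, n=2)
              pow_rec(a=2, n=1)
                pow_rec(a=2, n=0)
                -> return 1
              -> return 2
            -> return 4
          -> return 8
        -> return 16
      -> return 32
    -> return 64
  -> return 128
-> return 256

Final answer: 256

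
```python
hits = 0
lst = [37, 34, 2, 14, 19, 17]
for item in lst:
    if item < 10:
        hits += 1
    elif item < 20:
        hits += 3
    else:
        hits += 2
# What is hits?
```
Trace:
  hits=0
  hits=2, item=37
  hits=4, item=34
  hits=5, item=2
  hits=8, item=14
  hits=11, item=19
  hits=14, item=17

Final answer: 14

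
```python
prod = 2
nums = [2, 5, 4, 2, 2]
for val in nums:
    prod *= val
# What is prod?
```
Trace:
  prod=2
  prod=4, val=2
  prod=20, val=5
  prod=80, val=4
  prod=160, val=2
  prod=320, val=2

Final answer: 320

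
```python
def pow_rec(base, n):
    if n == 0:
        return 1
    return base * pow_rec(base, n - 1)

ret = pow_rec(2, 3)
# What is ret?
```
Call trace:
pow_rec(base=2, n=3)
  pow_rec(base=2, n=2)
    pow_rec(base=2, n=1)
      pow_rec(base=2, n=0)
      -> return 1
    -> return 2
  -> return 4
-> return 8

Final answer: 8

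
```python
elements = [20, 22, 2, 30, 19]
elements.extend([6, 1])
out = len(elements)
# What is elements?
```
Trace:
  elements=[20, 22, 2, 30, 19]
  elements=[20, 22, 2, 30, 19, 6, 1]
  elements=[20, 22, 2, 30, 19, 6, 1], out=7

Final answer: [20, 22, 2, 30, 19, 6, 1]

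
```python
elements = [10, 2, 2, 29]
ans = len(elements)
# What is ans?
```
Trace:
  elements=[10, 2, 2, 29]
  elements=[10, 2, 2, 29], ans=4

Final answer: 4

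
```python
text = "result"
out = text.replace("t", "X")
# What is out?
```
Trace:
  text='result'
  text='result', out='resulX'

Final answer: 'resulX'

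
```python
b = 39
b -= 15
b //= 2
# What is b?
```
Trace:
  b=39
  b=24
  b=12

Final answer: 12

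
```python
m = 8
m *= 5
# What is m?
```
Trace:
  m=8
  m=40

Final answer: 40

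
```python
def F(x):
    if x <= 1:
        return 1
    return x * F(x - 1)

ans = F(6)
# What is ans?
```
Call trace:
F(x=6)
  F(x=5)
    F(x=4)
      F(x=3)
        F(x=2)
          F(x=1)
          -> return 1
        -> return 2
      -> return 6
    -> return 24
  -> return 120
-> return 720

Final answer: 720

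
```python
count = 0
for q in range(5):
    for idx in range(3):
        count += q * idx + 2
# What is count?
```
Trace:
  count=0
  count=2, q=0, idx=0
  count=4, q=0, idx=1
  count=6, q=0, idx=2
  count=8, q=1, idx=0
  count=11, q=1, idx=1
  count=15, q=1, idx=2
  count=17, q=2, idx=0
  count=21, q=2, idx=1
  count=27, q=2, idx=2
  count=29, q=3, idx=0
  count=34, q=3, idx=1
  count=42, q=3, idx=2
  count=44, q=4, idx=0
  count=50, q=4, idx=1
  count=60, q=4, idx=2

Final answer: 60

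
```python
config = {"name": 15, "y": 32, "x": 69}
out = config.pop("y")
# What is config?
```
Trace:
  config={'name': 15, 'y': 32, 'x': 69}
  config={'name': 15, 'x': 69}, out=32

Final answer: {'name': 15, 'x': 69}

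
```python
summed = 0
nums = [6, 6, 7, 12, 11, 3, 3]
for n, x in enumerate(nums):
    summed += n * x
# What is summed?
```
Trace:
  summed=0
  summed=0, n=0, x=6
  summed=6, n=1, x=6
  summed=20, n=2, x=7
  summed=56, n=3, x=12
  summed=100, n=4, x=11
  summed=115, n=5, x=3
  summed=133, n=6, x=3

Final answer: 133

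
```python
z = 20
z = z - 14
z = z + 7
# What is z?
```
Trace:
  z=20
  z=6
  z=13

Final answer: 13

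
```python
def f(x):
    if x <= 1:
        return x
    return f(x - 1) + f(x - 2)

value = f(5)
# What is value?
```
Call trace (a repeated sub-call is expanded the first time; later identical calls just restate its return value):
f(x=5)
  f(x=4)
    f(x=3)
      f(x=2)
        f(x=1)
        -> return 1
        f(x=0)
        -> return 0
      -> return 1
      f(x=1)
      -> return 1
    -> return 2
    f(x=2) -> return 1  (same call as traced above)
  -> return 3
  f(x=3) -> return 2  (same call as traced above)
-> return 5

Final answer: 5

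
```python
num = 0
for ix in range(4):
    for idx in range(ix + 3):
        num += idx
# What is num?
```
Trace:
  num=0
  num=0, ix=0, idx=0
  num=1, ix=0, idx=1
  num=3, ix=0, idx=2
  num=3, ix=1, idx=0
  num=4, ix=1, idx=1
  num=6, ix=1, idx=2
  num=9, ix=1, idx=3
  num=9, ix=2, idx=0
  num=10, ix=2, idx=1
  num=12, ix=2, idx=2
  num=15, ix=2, idx=3
  num=19, ix=2, idx=4
  num=19, ix=3, idx=0
  num=20, ix=3, idx=1
  num=22, ix=3, idx=2
  num=25, ix=3, idx=3
  num=29, ix=3, idx=4
  num=34, ix=3, idx=5

Final answer: 34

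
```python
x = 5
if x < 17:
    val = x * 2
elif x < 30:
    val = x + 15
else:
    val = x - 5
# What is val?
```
Trace:
  x=5
  x=5, val=10

Final answer: 10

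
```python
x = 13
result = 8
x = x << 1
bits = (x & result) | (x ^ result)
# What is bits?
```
Trace:
  x=13
  x=13, result=8
  x=26, result=8
  x=26, result=8, bits=26

Final answer: 26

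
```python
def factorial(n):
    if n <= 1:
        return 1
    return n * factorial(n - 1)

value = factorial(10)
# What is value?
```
Call trace:
factorial(n=10)
  factorial(n=9)
    factorial(n=8)
      factorial(n=7)
        factorial(n=6)
          factorial(n=5)
            factorial(n=4)
              factorial(n=3)
                factorial(n=2)
                  factorial(n=1)
                  -> return 1
                -> return 2
              -> return 6
            -> return 24
          -> return 120
        -> return 720
      -> return 5040
    -> return 40320
  -> return 362880
-> return 3628800

Final answer: 3628800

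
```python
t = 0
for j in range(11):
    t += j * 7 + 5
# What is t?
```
Trace:
  t=0
  t=5, j=0
  t=17, j=1
  t=36, j=2
  t=62, j=3
  t=95, j=4
  t=135, j=5
  t=182, j=6
  t=236, j=7
  t=297, j=8
  t=365, j=9
  t=440, j=10

Final answer: 440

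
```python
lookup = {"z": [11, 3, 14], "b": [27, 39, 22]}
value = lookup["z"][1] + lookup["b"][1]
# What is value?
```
Trace:
  lookup={'z': [11, 3, 14], 'b': [27, 39, 22]}
  lookup={'z': [11, 3, 14], 'b': [27, 39, 22]}, value=42

Final answer: 42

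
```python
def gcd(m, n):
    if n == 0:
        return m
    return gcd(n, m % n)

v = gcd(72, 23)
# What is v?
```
Call trace:
gcd(m=72, n=23)
  gcd(m=23, n=3)
    gcd(m=3, n=2)
      gcd(m=2, n=1)
        gcd(m=1, n=0)
        -> return 1
      -> return 1
    -> return 1
  -> return 1
-> return 1

Final answer: 1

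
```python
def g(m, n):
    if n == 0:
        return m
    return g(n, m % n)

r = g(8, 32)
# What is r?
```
Call trace:
g(m=8, n=32)
  g(m=32, n=8)
    g(m=8, n=0)
    -> return 8
  -> return 8
-> return 8

Final answer: 8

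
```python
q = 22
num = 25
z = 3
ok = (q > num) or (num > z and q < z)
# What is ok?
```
Trace:
  q=22
  q=22, num=25
  q=22, num=25, z=3
  q=22, num=25, z=3, ok=False

Final answer: False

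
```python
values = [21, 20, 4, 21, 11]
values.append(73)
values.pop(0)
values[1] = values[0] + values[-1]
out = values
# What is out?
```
Trace:
  values=[21, 20, 4, 21, 11]
  values=[21, 20, 4, 21, 11, 73]
  values=[20, 4, 21, 11, 73]
  values=[20, 93, 21, 11, 73]
  values=[20, 93, 21, 11, 73], out=[20, 93, 21, 11, 73]

Final answer: [20, 93, 21, 11, 73]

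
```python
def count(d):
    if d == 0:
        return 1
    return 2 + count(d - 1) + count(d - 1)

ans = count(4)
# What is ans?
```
Call trace (a repeated sub-call is expanded the first time; later identical calls just restate its return value):
count(d=4)
  count(d=3)
    count(d=2)
      count(d=1)
        count(d=0)
        -> return 1
        count(d=0)
        -> return 1
      -> return 4
      count(d=1) -> return 4  (same call as traced above)
    -> return 10
    count(d=2) -> return 10  (same call as traced above)
  -> return 22
  count(d=3) -> return 22  (same call as traced above)
-> return 46

Final answer: 46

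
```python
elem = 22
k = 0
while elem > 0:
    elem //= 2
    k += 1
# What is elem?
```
Trace:
  elem=22
  elem=22, k=0
  elem=11, k=1
  elem=5, k=2
  elem=2, k=3
  elem=1, k=4
  elem=0, k=5

Final answer: 0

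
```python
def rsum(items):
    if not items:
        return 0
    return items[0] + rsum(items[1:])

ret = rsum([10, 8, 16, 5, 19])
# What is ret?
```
Call trace:
rsum(items=[10, 8, 16, 5, 19])
  rsum(items=[8, 16, 5, 19])
    rsum(items=[16, 5, 19])
      rsum(items=[5, 19])
        rsum(items=[19])
          rsum(items=[])
          -> return 0
        -> return 19
      -> return 24
    -> return 40
  -> return 48
-> return 58

Final answer: 58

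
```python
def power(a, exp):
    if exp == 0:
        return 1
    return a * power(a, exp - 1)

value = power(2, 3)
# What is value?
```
Call trace:
power(a=2, exp=3)
  power(a=2, exp=2)
    power(a=2, exp=1)
      power(a=2, exp=0)
      -> return 1
    -> return 2
  -> return 4
-> return 8

Final answer: 8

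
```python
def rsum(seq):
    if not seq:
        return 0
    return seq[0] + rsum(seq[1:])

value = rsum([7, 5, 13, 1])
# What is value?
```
Call trace:
rsum(seq=[7, 5, 13, 1])
  rsum(seq=[5, 13, 1])
    rsum(seq=[13, 1])
      rsum(seq=[1])
        rsum(seq=[])
        -> return 0
      -> return 1
    -> return 14
  -> return 19
-> return 26

Final answer: 26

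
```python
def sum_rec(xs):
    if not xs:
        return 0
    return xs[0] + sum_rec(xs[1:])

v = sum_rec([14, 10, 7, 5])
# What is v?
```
Call trace:
sum_rec(xs=[14, 10, 7, 5])
  sum_rec(xs=[10, 7, 5])
    sum_rec(xs=[7, 5])
      sum_rec(xs=[5])
        sum_rec(xs=[])
        -> return 0
      -> return 5
    -> return 12
  -> return 22
-> return 36

Final answer: 36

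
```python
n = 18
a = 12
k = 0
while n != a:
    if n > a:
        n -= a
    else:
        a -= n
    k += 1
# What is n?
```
Trace:
  n=18
  n=18, a=12
  n=18, a=12, k=0
  n=6, a=12, k=1
  n=6, a=6, k=2

Final answer: 6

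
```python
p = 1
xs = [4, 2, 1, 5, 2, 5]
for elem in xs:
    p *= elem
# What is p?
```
Trace:
  p=1
  p=4, elem=4
  p=8, elem=2
  p=8, elem=1
  p=40, elem=5
  p=80, elem=2
  p=400, elem=5

Final answer: 400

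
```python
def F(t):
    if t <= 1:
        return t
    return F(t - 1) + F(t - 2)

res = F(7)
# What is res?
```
Call trace (a repeated sub-call is expanded the first time; later identical calls just restate its return value):
F(t=7)
  F(t=6)
    F(t=5)
      F(t=4)
        F(t=3)
          F(t=2)
            F(t=1)
            -> return 1
            F(t=0)
            -> return 0
          -> return 1
          F(t=1)
          -> return 1
        -> return 2
        F(t=2) -> return 1  (same call as traced above)
      -> return 3
      F(t=3) -> return 2  (same call as traced above)
    -> return 5
    F(t=4) -> return 3  (same call as traced above)
  -> return 8
  F(t=5) -> return 5  (same call as traced above)
-> return 13

Final answer: 13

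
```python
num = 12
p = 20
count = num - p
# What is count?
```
Trace:
  num=12
  num=12, p=20
  num=12, p=20, count=-8

Final answer: -8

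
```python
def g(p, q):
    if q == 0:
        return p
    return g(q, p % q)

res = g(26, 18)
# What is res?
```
Call trace:
g(p=26, q=18)
  g(p=18, q=8)
    g(p=8, q=2)
      g(p=2, q=0)
      -> return 2
    -> return 2
  -> return 2
-> return 2

Final answer: 2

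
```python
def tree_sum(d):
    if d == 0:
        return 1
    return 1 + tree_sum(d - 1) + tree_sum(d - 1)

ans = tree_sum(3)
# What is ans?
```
Call trace (a repeated sub-call is expanded the first time; later identical calls just restate its return value):
tree_sum(d=3)
  tree_sum(d=2)
    tree_sum(d=1)
      tree_sum(d=0)
      -> return 1
      tree_sum(d=0)
      -> return 1
    -> return 3
    tree_sum(d=1) -> return 3  (same call as traced above)
  -> return 7
  tree_sum(d=2) -> return 7  (same call as traced above)
-> return 15

Final answer: 15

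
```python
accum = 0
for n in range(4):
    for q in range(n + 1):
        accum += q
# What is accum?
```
Trace:
  accum=0
  accum=0, n=0, q=0
  accum=0, n=1, q=0
  accum=1, n=1, q=1
  accum=1, n=2, q=0
  accum=2, n=2, q=1
  accum=4, n=2, q=2
  accum=4, n=3, q=0
  accum=5, n=3, q=1
  accum=7, n=3, q=2
  accum=10, n=3, q=3

Final answer: 10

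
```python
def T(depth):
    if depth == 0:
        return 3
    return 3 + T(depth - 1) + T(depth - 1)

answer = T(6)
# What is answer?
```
Call trace (a repeated sub-call is expanded the first time; later identical calls just restate its return value):
T(depth=6)
  T(depth=5)
    T(depth=4)
      T(depth=3)
        T(depth=2)
          T(depth=1)
            T(depth=0)
            -> return 3
            T(depth=0)
            -> return 3
          -> return 9
          T(depth=1) -> return 9  (same call as traced above)
        -> return 21
        T(depth=2) -> return 21  (same call as traced above)
      -> return 45
      T(depth=3) -> return 45  (same call as traced above)
    -> return 93
    T(depth=4) -> return 93  (same call as traced above)
  -> return 189
  T(depth=5) -> return 189  (same call as traced above)
-> return 381

Final answer: 381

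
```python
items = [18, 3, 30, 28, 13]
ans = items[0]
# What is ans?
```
Trace:
  items=[18, 3, 30, 28, 13]
  items=[18, 3, 30, 28, 13], ans=18

Final answer: 18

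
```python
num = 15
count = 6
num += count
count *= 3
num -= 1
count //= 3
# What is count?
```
Trace:
  num=15
  num=15, count=6
  num=21, count=6
  num=21, count=18
  num=20, count=18
  num=20, count=6

Final answer: 6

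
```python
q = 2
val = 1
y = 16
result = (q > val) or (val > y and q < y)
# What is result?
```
Trace:
  q=2
  q=2, val=1
  q=2, val=1, y=16
  q=2, val=1, y=16, result=True

Final answer: True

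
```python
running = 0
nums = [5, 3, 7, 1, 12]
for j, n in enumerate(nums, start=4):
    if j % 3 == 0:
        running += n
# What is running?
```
Trace:
  running=0
  running=0, j=4, n=5
  running=0, j=5, n=3
  running=7, j=6, n=7
  running=7, j=7, n=1
  running=7, j=8, n=12

Final answer: 7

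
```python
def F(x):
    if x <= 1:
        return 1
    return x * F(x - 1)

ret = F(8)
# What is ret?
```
Call trace:
F(x=8)
  F(x=7)
    F(x=6)
      F(x=5)
        F(x=4)
          F(x=3)
            F(x=2)
              F(x=1)
              -> return 1
            -> return 2
          -> return 6
        -> return 24
      -> return 120
    -> return 720
  -> return 5040
-> return 40320

Final answer: 40320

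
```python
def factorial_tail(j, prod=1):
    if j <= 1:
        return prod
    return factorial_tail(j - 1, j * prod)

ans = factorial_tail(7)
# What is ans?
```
Call trace:
factorial_tail(j=7, prod=1)
  factorial_tail(j=6, prod=7)
    factorial_tail(j=5, prod=42)
      factorial_tail(j=4, prod=210)
        factorial_tail(j=3, prod=840)
          factorial_tail(j=2, prod=2520)
            factorial_tail(j=1, prod=5040)
            -> return 5040
          -> return 5040
        -> return 5040
      -> return 5040
    -> return 5040
  -> return 5040
-> return 5040

Final answer: 5040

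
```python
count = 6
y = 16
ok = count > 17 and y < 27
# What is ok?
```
Trace:
  count=6
  count=6, y=16
  count=6, y=16, ok=False

Final answer: False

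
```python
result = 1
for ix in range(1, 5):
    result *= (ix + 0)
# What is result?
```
Trace:
  result=1
  result=1, ix=1
  result=2, ix=2
  result=6, ix=3
  result=24, ix=4

Final answer: 24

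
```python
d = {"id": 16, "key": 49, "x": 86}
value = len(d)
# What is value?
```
Trace:
  d={'id': 16, 'key': 49, 'x': 86}
  d={'id': 16, 'key': 49, 'x': 86}, value=3

Final answer: 3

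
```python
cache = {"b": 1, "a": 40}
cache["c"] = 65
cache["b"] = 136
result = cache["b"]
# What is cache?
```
Trace:
  cache={'b': 1, 'a': 40}
  cache={'b': 1, 'a': 40, 'c': 65}
  cache={'b': 136, 'a': 40, 'c': 65}
  cache={'b': 136, 'a': 40, 'c': 65}, result=136

Final answer: {'b': 136, 'a': 40, 'c': 65}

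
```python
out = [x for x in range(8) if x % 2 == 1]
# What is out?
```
Trace:
  x=0
  x=1
  x=2
  x=3
  x=4
  x=5
  x=6
  x=7
  out=[1, 3, 5, 7]

Final answer: [1, 3, 5, 7]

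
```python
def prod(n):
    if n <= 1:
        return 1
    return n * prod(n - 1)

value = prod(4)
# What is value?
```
Call trace:
prod(n=4)
  prod(n=3)
    prod(n=2)
      prod(n=1)
      -> return 1
    -> return 2
  -> return 6
-> return 24

Final answer: 24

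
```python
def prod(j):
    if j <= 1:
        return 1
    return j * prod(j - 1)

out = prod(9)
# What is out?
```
Call trace:
prod(j=9)
  prod(j=8)
    prod(j=7)
      prod(j=6)
        prod(j=5)
          prod(j=4)
            prod(j=3)
              prod(j=2)
                prod(j=1)
                -> return 1
              -> return 2
            -> return 6
          -> return 24
        -> return 120
      -> return 720
    -> return 5040
  -> return 40320
-> return 362880

Final answer: 362880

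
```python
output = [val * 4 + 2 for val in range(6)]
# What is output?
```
Trace:
  val=0
  val=1
  val=2
  val=3
  val=4
  val=5
  output=[2, 6, 10, 14, 18, 22]

Final answer: [2, 6, 10, 14, 18, 22]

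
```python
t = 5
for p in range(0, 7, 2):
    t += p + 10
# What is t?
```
Trace:
  t=5
  t=15, p=0
  t=27, p=2
  t=41, p=4
  t=57, p=6

Final answer: 57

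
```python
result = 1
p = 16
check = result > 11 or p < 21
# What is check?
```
Trace:
  result=1
  result=1, p=16
  result=1, p=16, check=True

Final answer: True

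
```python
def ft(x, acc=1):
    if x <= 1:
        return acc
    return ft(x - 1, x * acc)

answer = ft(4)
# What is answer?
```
Call trace:
ft(x=4, acc=1)
  ft(x=3, acc=4)
    ft(x=2, acc=12)
      ft(x=1, acc=24)
      -> return 24
    -> return 24
  -> return 24
-> return 24

Final answer: 24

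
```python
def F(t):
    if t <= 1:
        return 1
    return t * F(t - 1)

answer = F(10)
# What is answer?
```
Call trace:
F(t=10)
  F(t=9)
    F(t=8)
      F(t=7)
        F(t=6)
          F(t=5)
            F(t=4)
              F(t=3)
                F(t=2)
                  F(t=1)
                  -> return 1
                -> return 2
              -> return 6
            -> return 24
          -> return 120
        -> return 720
      -> return 5040
    -> return 40320
  -> return 362880
-> return 3628800

Final answer: 3628800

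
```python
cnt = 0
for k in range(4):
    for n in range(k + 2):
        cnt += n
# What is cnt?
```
Trace:
  cnt=0
  cnt=0, k=0, n=0
  cnt=1, k=0, n=1
  cnt=1, k=1, n=0
  cnt=2, k=1, n=1
  cnt=4, k=1, n=2
  cnt=4, k=2, n=0
  cnt=5, k=2, n=1
  cnt=7, k=2, n=2
  cnt=10, k=2, n=3
  cnt=10, k=3, n=0
  cnt=11, k=3, n=1
  cnt=13, k=3, n=2
  cnt=16, k=3, n=3
  cnt=20, k=3, n=4

Final answer: 20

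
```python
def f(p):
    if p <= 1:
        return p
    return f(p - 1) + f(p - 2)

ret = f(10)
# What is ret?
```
Call trace (a repeated sub-call is expanded the first time; later identical calls just restate its return value):
f(p=10)
  f(p=9)
    f(p=8)
      f(p=7)
        f(p=6)
          f(p=5)
            f(p=4)
              f(p=3)
                f(p=2)
                  f(p=1)
                  -> return 1
                  f(p=0)
                  -> return 0
                -> return 1
                f(p=1)
                -> return 1
              -> return 2
              f(p=2) -> return 1  (same call as traced above)
            -> return 3
            f(p=3) -> return 2  (same call as traced above)
          -> return 5
          f(p=4) -> return 3  (same call as traced above)
        -> return 8
        f(p=5) -> return 5  (same call as traced above)
      -> return 13
      f(p=6) -> return 8  (same call as traced above)
    -> return 21
    f(p=7) -> return 13  (same call as traced above)
  -> return 34
  f(p=8) -> return 21  (same call as traced above)
-> return 55

Final answer: 55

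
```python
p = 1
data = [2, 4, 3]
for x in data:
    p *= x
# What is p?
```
Trace:
  p=1
  p=2, x=2
  p=8, x=4
  p=24, x=3

Final answer: 24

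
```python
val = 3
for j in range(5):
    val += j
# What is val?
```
Trace:
  val=3
  val=3, j=0
  val=4, j=1
  val=6, j=2
  val=9, j=3
  val=13, j=4

Final answer: 13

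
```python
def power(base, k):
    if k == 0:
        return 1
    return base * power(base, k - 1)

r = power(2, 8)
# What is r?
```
Call trace:
power(base=2, k=8)
  power(base=2, k=7)
    power(base=2, k=6)
      power(base=2, k=5)
        power(base=2, k=4)
          power(base=2, k=3)
            power(base=2, k=2)
              power(base=2, k=1)
                power(base=2, k=0)
                -> return 1
              -> return 2
            -> return 4
          -> return 8
        -> return 16
      -> return 32
    -> return 64
  -> return 128
-> return 256

Final answer: 256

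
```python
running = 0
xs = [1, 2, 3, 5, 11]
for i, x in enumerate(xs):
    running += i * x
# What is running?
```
Trace:
  running=0
  running=0, i=0, x=1
  running=2, i=1, x=2
  running=8, i=2, x=3
  running=23, i=3, x=5
  running=67, i=4, x=11

Final answer: 67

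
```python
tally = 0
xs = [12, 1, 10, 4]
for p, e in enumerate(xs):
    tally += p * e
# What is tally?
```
Trace:
  tally=0
  tally=0, p=0, e=12
  tally=1, p=1, e=1
  tally=21, p=2, e=10
  tally=33, p=3, e=4

Final answer: 33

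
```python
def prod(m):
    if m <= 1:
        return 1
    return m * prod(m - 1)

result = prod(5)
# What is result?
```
Call trace:
prod(m=5)
  prod(m=4)
    prod(m=3)
      prod(m=2)
        prod(m=1)
        -> return 1
      -> return 2
    -> return 6
  -> return 24
-> return 120

Final answer: 120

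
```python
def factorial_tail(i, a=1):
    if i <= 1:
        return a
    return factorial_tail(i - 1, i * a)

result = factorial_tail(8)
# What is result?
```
Call trace:
factorial_tail(i=8, a=1)
  factorial_tail(i=7, a=8)
    factorial_tail(i=6, a=56)
      factorial_tail(i=5, a=336)
        factorial_tail(i=4, a=1680)
          factorial_tail(i=3, a=6720)
            factorial_tail(i=2, a=20160)
              factorial_tail(i=1, a=40320)
              -> return 40320
            -> return 40320
          -> return 40320
        -> return 40320
      -> return 40320
    -> return 40320
  -> return 40320
-> return 40320

Final answer: 40320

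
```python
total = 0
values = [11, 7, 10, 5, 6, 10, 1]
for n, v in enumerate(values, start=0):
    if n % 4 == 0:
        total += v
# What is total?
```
Trace:
  total=0
  total=11, n=0, v=11
  total=11, n=1, v=7
  total=11, n=2, v=10
  total=11, n=3, v=5
  total=17, n=4, v=6
  total=17, n=5, v=10
  total=17, n=6, v=1

Final answer: 17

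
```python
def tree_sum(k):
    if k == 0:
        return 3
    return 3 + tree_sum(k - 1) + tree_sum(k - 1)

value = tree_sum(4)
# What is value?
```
Call trace (a repeated sub-call is expanded the first time; later identical calls just restate its return value):
tree_sum(k=4)
  tree_sum(k=3)
    tree_sum(k=2)
      tree_sum(k=1)
        tree_sum(k=0)
        -> return 3
        tree_sum(k=0)
        -> return 3
      -> return 9
      tree_sum(k=1) -> return 9  (same call as traced above)
    -> return 21
    tree_sum(k=2) -> return 21  (same call as traced above)
  -> return 45
  tree_sum(k=3) -> return 45  (same call as traced above)
-> return 93

Final answer: 93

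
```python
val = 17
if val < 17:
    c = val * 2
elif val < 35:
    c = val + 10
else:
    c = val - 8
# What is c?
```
Trace:
  val=17
  val=17, c=27

Final answer: 27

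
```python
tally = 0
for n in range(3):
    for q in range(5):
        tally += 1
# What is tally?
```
Trace:
  tally=0
  tally=1, n=0, q=0
  tally=2, n=0, q=1
  tally=3, n=0, q=2
  tally=4, n=0, q=3
  tally=5, n=0, q=4
  tally=6, n=1, q=0
  tally=7, n=1, q=1
  tally=8, n=1, q=2
  tally=9, n=1, q=3
  tally=10, n=1, q=4
  tally=11, n=2, q=0
  tally=12, n=2, q=1
  tally=13, n=2, q=2
  tally=14, n=2, q=3
  tally=15, n=2, q=4

Final answer: 15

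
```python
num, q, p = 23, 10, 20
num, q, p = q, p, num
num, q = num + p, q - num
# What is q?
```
Trace:
  num=23, q=10, p=20
  num=10, q=20, p=23
  num=33, q=10, p=23

Final answer: 10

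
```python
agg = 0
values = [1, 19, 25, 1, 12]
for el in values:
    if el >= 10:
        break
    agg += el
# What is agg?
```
Trace:
  agg=0
  agg=1, el=1
  agg=1, el=19

Final answer: 1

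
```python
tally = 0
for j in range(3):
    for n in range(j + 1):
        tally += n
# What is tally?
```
Trace:
  tally=0
  tally=0, j=0, n=0
  tally=0, j=1, n=0
  tally=1, j=1, n=1
  tally=1, j=2, n=0
  tally=2, j=2, n=1
  tally=4, j=2, n=2

Final answer: 4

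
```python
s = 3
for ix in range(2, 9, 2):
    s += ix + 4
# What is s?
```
Trace:
  s=3
  s=9, ix=2
  s=17, ix=4
  s=27, ix=6
  s=39, ix=8

Final answer: 39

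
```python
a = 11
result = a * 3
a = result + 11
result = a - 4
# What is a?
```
Trace:
  a=11
  a=11, result=33
  a=44, result=33
  a=44, result=40

Final answer: 44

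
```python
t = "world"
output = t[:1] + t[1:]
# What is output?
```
Trace:
  t='world'
  t='world', output='world'

Final answer: 'world'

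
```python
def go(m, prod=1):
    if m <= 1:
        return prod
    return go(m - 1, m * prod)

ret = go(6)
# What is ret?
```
Call trace:
go(m=6, prod=1)
  go(m=5, prod=6)
    go(m=4, prod=30)
      go(m=3, prod=120)
        go(m=2, prod=360)
          go(m=1, prod=720)
          -> return 720
        -> return 720
      -> return 720
    -> return 720
  -> return 720
-> return 720

Final answer: 720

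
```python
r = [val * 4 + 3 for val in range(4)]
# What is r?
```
Trace:
  val=0
  val=1
  val=2
  val=3
  r=[3, 7, 11, 15]

Final answer: [3, 7, 11, 15]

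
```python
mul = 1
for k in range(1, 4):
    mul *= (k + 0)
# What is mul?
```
Trace:
  mul=1
  mul=1, k=1
  mul=2, k=2
  mul=6, k=3

Final answer: 6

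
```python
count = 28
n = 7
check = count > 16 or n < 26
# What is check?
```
Trace:
  count=28
  count=28, n=7
  count=28, n=7, check=True

Final answer: True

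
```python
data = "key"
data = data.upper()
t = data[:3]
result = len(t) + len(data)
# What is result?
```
Trace:
  data='key'
  data='KEY'
  data='KEY', t='KEY'
  data='KEY', t='KEY', result=6

Final answer: 6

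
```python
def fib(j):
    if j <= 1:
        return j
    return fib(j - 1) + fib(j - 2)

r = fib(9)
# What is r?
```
Call trace (a repeated sub-call is expanded the first time; later identical calls just restate its return value):
fib(j=9)
  fib(j=8)
    fib(j=7)
      fib(j=6)
        fib(j=5)
          fib(j=4)
            fib(j=3)
              fib(j=2)
                fib(j=1)
                -> return 1
                fib(j=0)
                -> return 0
              -> return 1
              fib(j=1)
              -> return 1
            -> return 2
            fib(j=2) -> return 1  (same call as traced above)
          -> return 3
          fib(j=3) -> return 2  (same call as traced above)
        -> return 5
        fib(j=4) -> return 3  (same call as traced above)
      -> return 8
      fib(j=5) -> return 5  (same call as traced above)
    -> return 13
    fib(j=6) -> return 8  (same call as traced above)
  -> return 21
  fib(j=7) -> return 13  (same call as traced above)
-> return 34

Final answer: 34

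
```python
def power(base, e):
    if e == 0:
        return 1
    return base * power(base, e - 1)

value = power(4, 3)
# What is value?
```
Call trace:
power(base=4, e=3)
  power(base=4, e=2)
    power(base=4, e=1)
      power(base=4, e=0)
      -> return 1
    -> return 4
  -> return 16
-> return 64

Final answer: 64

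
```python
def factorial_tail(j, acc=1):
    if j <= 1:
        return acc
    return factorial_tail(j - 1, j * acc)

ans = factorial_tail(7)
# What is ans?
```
Call trace:
factorial_tail(j=7, acc=1)
  factorial_tail(j=6, acc=7)
    factorial_tail(j=5, acc=42)
      factorial_tail(j=4, acc=210)
        factorial_tail(j=3, acc=840)
          factorial_tail(j=2, acc=2520)
            factorial_tail(j=1, acc=5040)
            -> return 5040
          -> return 5040
        -> return 5040
      -> return 5040
    -> return 5040
  -> return 5040
-> return 5040

Final answer: 5040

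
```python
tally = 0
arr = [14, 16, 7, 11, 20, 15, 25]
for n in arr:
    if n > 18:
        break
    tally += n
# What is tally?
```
Trace:
  tally=0
  tally=14, n=14
  tally=30, n=16
  tally=37, n=7
  tally=48, n=11
  tally=48, n=20

Final answer: 48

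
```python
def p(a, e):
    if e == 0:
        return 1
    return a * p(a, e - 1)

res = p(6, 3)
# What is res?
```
Call trace:
p(a=6, e=3)
  p(a=6, e=2)
    p(a=6, e=1)
      p(a=6, e=0)
      -> return 1
    -> return 6
  -> return 36
-> return 216

Final answer: 216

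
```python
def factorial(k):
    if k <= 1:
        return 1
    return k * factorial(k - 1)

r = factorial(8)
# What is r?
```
Call trace:
factorial(k=8)
  factorial(k=7)
    factorial(k=6)
      factorial(k=5)
        factorial(k=4)
          factorial(k=3)
            factorial(k=2)
              factorial(k=1)
              -> return 1
            -> return 2
          -> return 6
        -> return 24
      -> return 120
    -> return 720
  -> return 5040
-> return 40320

Final answer: 40320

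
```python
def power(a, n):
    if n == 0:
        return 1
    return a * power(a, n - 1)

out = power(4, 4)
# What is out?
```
Call trace:
power(a=4, n=4)
  power(a=4, n=3)
    power(a=4, n=2)
      power(a=4, n=1)
        power(a=4, n=0)
        -> return 1
      -> return 4
    -> return 16
  -> return 64
-> return 256

Final answer: 256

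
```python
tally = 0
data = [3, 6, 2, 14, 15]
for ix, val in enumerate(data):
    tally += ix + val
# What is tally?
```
Trace:
  tally=0
  tally=3, ix=0, val=3
  tally=10, ix=1, val=6
  tally=14, ix=2, val=2
  tally=31, ix=3, val=14
  tally=50, ix=4, val=15

Final answer: 50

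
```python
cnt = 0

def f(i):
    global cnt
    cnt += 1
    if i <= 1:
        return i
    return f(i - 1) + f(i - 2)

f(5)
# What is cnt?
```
Call trace (a repeated sub-call is expanded the first time; later identical calls just restate its return value):
f(i=5)
  f(i=4)
    f(i=3)
      f(i=2)
        f(i=1)
        -> return 1
        f(i=0)
        -> return 0
      -> return 1
      f(i=1)
      -> return 1
    -> return 2
    f(i=2) -> return 1  (same call as traced above)
  -> return 3
  f(i=3) -> return 2  (same call as traced above)
-> return 5

cnt is incremented once per call, so count the calls in each subtree. Let C(i) = number of calls made by f(i).
C(0) = C(1) = 1 (base case, no recursion); C(i) = 1 + C(i - 1) + C(i - 2) otherwise.
C(2) = 1 + C(1) + C(0) = 1 + 1 + 1 = 3
C(3) = 1 + C(2) + C(1) = 1 + 3 + 1 = 5
C(4) = 1 + C(3) + C(2) = 1 + 5 + 3 = 9
C(5) = 1 + C(4) + C(3) = 1 + 9 + 5 = 15
cnt = C(5) = 15

Final answer: 15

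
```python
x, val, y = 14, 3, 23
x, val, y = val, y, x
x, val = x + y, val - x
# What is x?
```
Trace:
  x=14, val=3, y=23
  x=3, val=23, y=14
  x=17, val=20, y=14

Final answer: 17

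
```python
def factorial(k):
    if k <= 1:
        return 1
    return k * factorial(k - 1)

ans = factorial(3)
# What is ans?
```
Call trace:
factorial(k=3)
  factorial(k=2)
    factorial(k=1)
    -> return 1
  -> return 2
-> return 6

Final answer: 6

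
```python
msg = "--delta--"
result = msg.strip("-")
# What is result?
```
Trace:
  msg='--delta--'
  msg='--delta--', result='delta'

Final answer: 'delta'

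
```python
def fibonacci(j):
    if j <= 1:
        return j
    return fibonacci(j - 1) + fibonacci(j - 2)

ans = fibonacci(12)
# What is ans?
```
Call trace (a repeated sub-call is expanded the first time; later identical calls just restate its return value):
fibonacci(j=12)
  fibonacci(j=11)
    fibonacci(j=10)
      fibonacci(j=9)
        fibonacci(j=8)
          fibonacci(j=7)
            fibonacci(j=6)
              fibonacci(j=5)
                fibonacci(j=4)
                  fibonacci(j=3)
                    fibonacci(j=2)
                      fibonacci(j=1)
                      -> return 1
                      fibonacci(j=0)
                      -> return 0
                    -> return 1
                    fibonacci(j=1)
                    -> return 1
                  -> return 2
                  fibonacci(j=2) -> return 1  (same call as traced above)
                -> return 3
                fibonacci(j=3) -> return 2  (same call as traced above)
              -> return 5
              fibonacci(j=4) -> return 3  (same call as traced above)
            -> return 8
            fibonacci(j=5) -> return 5  (same call as traced above)
          -> return 13
          fibonacci(j=6) -> return 8  (same call as traced above)
        -> return 21
        fibonacci(j=7) -> return 13  (same call as traced above)
      -> return 34
      fibonacci(j=8) -> return 21  (same call as traced above)
    -> return 55
    fibonacci(j=9) -> return 34  (same call as traced above)
  -> return 89
  fibonacci(j=10) -> return 55  (same call as traced above)
-> return 144

Final answer: 144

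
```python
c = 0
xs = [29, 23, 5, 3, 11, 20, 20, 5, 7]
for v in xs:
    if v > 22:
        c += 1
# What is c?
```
Trace:
  c=0
  c=1, v=29
  c=2, v=23
  c=2, v=5
  c=2, v=3
  c=2, v=11
  c=2, v=20
  c=2, v=20
  c=2, v=5
  c=2, v=7

Final answer: 2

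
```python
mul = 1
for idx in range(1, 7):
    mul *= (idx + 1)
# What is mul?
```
Trace:
  mul=1
  mul=2, idx=1
  mul=6, idx=2
  mul=24, idx=3
  mul=120, idx=4
  mul=720, idx=5
  mul=5040, idx=6

Final answer: 5040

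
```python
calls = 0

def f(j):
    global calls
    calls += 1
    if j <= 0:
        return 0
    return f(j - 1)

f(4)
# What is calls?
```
Call trace:
f(j=4)
  f(j=3)
    f(j=2)
      f(j=1)
        f(j=0)
        -> return 0
      -> return 0
    -> return 0
  -> return 0
-> return 0

calls is incremented once per call. f is entered once for each j = 4, 3, 2, 1, 0 (the j <= 0 call returns without recursing), i.e. 4 + 1 calls.
calls = 5

Final answer: 5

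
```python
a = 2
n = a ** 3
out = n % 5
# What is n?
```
Trace:
  a=2
  a=2, n=8
  a=2, n=8, out=3

Final answer: 8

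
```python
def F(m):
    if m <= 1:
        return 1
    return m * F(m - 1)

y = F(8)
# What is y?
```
Call trace:
F(m=8)
  F(m=7)
    F(m=6)
      F(m=5)
        F(m=4)
          F(m=3)
            F(m=2)
              F(m=1)
              -> return 1
            -> return 2
          -> return 6
        -> return 24
      -> return 120
    -> return 720
  -> return 5040
-> return 40320

Final answer: 40320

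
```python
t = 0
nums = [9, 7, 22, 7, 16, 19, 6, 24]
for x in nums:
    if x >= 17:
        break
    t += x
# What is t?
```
Trace:
  t=0
  t=9, x=9
  t=16, x=7
  t=16, x=22

Final answer: 16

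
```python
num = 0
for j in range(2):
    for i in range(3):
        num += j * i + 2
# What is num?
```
Trace:
  num=0
  num=2, j=0, i=0
  num=4, j=0, i=1
  num=6, j=0, i=2
  num=8, j=1, i=0
  num=11, j=1, i=1
  num=15, j=1, i=2

Final answer: 15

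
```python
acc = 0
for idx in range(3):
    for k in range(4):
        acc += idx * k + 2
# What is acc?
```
Trace:
  acc=0
  acc=2, idx=0, k=0
  acc=4, idx=0, k=1
  acc=6, idx=0, k=2
  acc=8, idx=0, k=3
  acc=10, idx=1, k=0
  acc=13, idx=1, k=1
  acc=17, idx=1, k=2
  acc=22, idx=1, k=3
  acc=24, idx=2, k=0
  acc=28, idx=2, k=1
  acc=34, idx=2, k=2
  acc=42, idx=2, k=3

Final answer: 42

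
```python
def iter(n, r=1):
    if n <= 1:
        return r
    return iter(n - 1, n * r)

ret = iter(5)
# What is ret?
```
Call trace:
iter(n=5, r=1)
  iter(n=4, r=5)
    iter(n=3, r=20)
      iter(n=2, r=60)
        iter(n=1, r=120)
        -> return 120
      -> return 120
    -> return 120
  -> return 120
-> return 120

Final answer: 120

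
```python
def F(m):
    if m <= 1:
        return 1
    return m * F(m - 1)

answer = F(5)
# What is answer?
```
Call trace:
F(m=5)
  F(m=4)
    F(m=3)
      F(m=2)
        F(m=1)
        -> return 1
      -> return 2
    -> return 6
  -> return 24
-> return 120

Final answer: 120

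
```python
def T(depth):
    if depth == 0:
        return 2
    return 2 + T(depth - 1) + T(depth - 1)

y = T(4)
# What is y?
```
Call trace (a repeated sub-call is expanded the first time; later identical calls just restate its return value):
T(depth=4)
  T(depth=3)
    T(depth=2)
      T(depth=1)
        T(depth=0)
        -> return 2
        T(depth=0)
        -> return 2
      -> return 6
      T(depth=1) -> return 6  (same call as traced above)
    -> return 14
    T(depth=2) -> return 14  (same call as traced above)
  -> return 30
  T(depth=3) -> return 30  (same call as traced above)
-> return 62

Final answer: 62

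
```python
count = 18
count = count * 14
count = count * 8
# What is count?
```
Trace:
  count=18
  count=252
  count=2016

Final answer: 2016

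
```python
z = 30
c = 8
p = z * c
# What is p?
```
Trace:
  z=30
  z=30, c=8
  z=30, c=8, p=240

Final answer: 240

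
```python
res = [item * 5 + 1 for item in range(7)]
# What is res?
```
Trace:
  item=0
  item=1
  item=2
  item=3
  item=4
  item=5
  item=6
  res=[1, 6, 11, 16, 21, 26, 31]

Final answer: [1, 6, 11, 16, 21, 26, 31]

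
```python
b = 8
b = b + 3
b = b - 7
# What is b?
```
Trace:
  b=8
  b=11
  b=4

Final answer: 4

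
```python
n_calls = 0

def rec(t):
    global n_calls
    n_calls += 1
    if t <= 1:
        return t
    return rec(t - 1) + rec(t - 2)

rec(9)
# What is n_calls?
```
Call trace (a repeated sub-call is expanded the first time; later identical calls just restate its return value):
rec(t=9)
  rec(t=8)
    rec(t=7)
      rec(t=6)
        rec(t=5)
          rec(t=4)
            rec(t=3)
              rec(t=2)
                rec(t=1)
                -> return 1
                rec(t=0)
                -> return 0
              -> return 1
              rec(t=1)
              -> return 1
            -> return 2
            rec(t=2) -> return 1  (same call as traced above)
          -> return 3
          rec(t=3) -> return 2  (same call as traced above)
        -> return 5
        rec(t=4) -> return 3  (same call as traced above)
      -> return 8
      rec(t=5) -> return 5  (same call as traced above)
    -> return 13
    rec(t=6) -> return 8  (same call as traced above)
  -> return 21
  rec(t=7) -> return 13  (same call as traced above)
-> return 34

n_calls is incremented once per call, so count the calls in each subtree. Let C(t) = number of calls made by rec(t).
C(0) = C(1) = 1 (base case, no recursion); C(t) = 1 + C(t - 1) + C(t - 2) otherwise.
C(2) = 1 + C(1) + C(0) = 1 + 1 + 1 = 3
C(3) = 1 + C(2) + C(1) = 1 + 3 + 1 = 5
C(4) = 1 + C(3) + C(2) = 1 + 5 + 3 = 9
C(5) = 1 + C(4) + C(3) = 1 + 9 + 5 = 15
C(6) = 1 + C(5) + C(4) = 1 + 15 + 9 = 25
C(7) = 1 + C(6) + C(5) = 1 + 25 + 15 = 41
C(8) = 1 + C(7) + C(6) = 1 + 41 + 25 = 67
C(9) = 1 + C(8) + C(7) = 1 + 67 + 41 = 109
n_calls = C(9) = 109

Final answer: 109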